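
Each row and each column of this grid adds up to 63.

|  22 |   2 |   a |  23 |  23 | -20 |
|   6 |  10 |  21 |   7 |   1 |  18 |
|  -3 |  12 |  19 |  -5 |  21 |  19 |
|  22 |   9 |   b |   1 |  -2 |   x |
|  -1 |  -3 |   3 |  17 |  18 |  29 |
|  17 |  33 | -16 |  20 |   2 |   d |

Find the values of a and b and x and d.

a = 13, b = 23, x = 10, d = 7

Row 1: 22 + 2 + 23 + 23 − 20 = 50, so its missing entry is 63 − 50 = 13.
Row 6: 17 + 33 − 16 + 20 + 2 = 56, so its missing entry is 63 − 56 = 7.
Column 3: 13 + 21 + 19 + 3 − 16 = 40, so its missing entry is 63 − 40 = 23.
Row 4: 22 + 9 + 23 + 1 − 2 = 53, so its missing entry is 63 − 53 = 10.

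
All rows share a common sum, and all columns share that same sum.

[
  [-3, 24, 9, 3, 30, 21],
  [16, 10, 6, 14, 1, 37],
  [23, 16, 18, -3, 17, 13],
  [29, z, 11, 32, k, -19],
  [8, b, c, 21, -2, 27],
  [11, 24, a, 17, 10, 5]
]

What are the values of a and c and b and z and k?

Rows 1 and 2 both sum to 84, so that's the common total.
The known cells in column 5 total 56, leaving 84 − 56 = 28 for the blank.
The known cells in row 4 total 81, leaving 84 − 81 = 3 for the blank.
The known cells in column 2 total 77, leaving 84 − 77 = 7 for the blank.
The known cells in row 5 total 61, leaving 84 − 61 = 23 for the blank.
The known cells in row 6 total 67, leaving 84 − 67 = 17 for the blank.

a = 17, c = 23, b = 7, z = 3, k = 28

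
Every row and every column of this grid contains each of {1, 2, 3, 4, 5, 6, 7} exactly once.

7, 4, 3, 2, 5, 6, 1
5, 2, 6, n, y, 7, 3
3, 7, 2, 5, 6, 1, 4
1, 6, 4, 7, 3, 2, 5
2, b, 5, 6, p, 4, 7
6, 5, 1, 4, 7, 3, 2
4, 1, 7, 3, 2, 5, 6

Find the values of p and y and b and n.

At (row 2, col 4): column 4 already has {2, 3, 4, 5, 6, 7}, so the value is 1.
For row 5, column 2: column 2 already has {1, 2, 4, 5, 6, 7}; that leaves 3.
At (row 5, col 5): row 5 already has {2, 3, 4, 5, 6, 7}, so the value is 1.
At (row 2, col 5): row 2 already has {1, 2, 3, 5, 6, 7}, so the value is 4.

p = 1, y = 4, b = 3, n = 1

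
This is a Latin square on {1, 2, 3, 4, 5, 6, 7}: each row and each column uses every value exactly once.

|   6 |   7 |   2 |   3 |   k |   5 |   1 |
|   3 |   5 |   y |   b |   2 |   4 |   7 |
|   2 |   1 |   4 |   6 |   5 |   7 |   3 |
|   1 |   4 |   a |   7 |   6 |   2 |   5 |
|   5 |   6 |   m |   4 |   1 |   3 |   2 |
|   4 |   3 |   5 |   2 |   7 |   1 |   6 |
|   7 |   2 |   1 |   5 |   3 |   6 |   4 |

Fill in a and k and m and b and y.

For row 1, column 5: row 1 already has {1, 2, 3, 5, 6, 7}; that leaves 4.
At (row 5, col 3): row 5 already has {1, 2, 3, 4, 5, 6}, so the value is 7.
At (row 4, col 3): row 4 already has {1, 2, 4, 5, 6, 7}, so the value is 3.
At (row 2, col 3): column 3 already has {1, 2, 3, 4, 5, 7}, so the value is 6.
Cell (2,4): row 2 already has {2, 3, 4, 5, 6, 7} → 1.

a = 3, k = 4, m = 7, b = 1, y = 6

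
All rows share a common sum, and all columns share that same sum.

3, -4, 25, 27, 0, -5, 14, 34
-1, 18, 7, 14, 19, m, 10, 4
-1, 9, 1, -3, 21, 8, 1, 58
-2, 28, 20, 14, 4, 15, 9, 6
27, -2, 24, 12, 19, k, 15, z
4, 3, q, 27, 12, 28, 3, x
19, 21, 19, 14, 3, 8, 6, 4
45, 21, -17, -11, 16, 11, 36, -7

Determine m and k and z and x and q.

Rows 1 and 3 both sum to 94, so that's the common total.
Row 2 has -1 + 18 + 7 + 14 + 19 + 10 + 4 = 71; the blank must be 94 − 71 = 23.
Column 6 has -5 + 23 + 8 + 15 + 28 + 8 + 11 = 88; the blank must be 94 − 88 = 6.
Row 5 has 27 − 2 + 24 + 12 + 19 + 6 + 15 = 101; the blank must be 94 − 101 = -7.
Column 8 has 34 + 4 + 58 + 6 − 7 + 4 − 7 = 92; the blank must be 94 − 92 = 2.
Row 6 has 4 + 3 + 27 + 12 + 28 + 3 + 2 = 79; the blank must be 94 − 79 = 15.

m = 23, k = 6, z = -7, x = 2, q = 15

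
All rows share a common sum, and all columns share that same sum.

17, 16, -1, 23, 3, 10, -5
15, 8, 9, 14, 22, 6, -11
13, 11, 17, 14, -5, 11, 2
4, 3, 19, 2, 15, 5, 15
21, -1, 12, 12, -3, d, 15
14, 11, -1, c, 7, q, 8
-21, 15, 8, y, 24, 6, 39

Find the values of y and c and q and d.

Rows 1 and 2 both sum to 63, so that's the common total.
Row 5 has 21 − 1 + 12 + 12 − 3 + 15 = 56; the blank must be 63 − 56 = 7.
Row 7 has -21 + 15 + 8 + 24 + 6 + 39 = 71; the blank must be 63 − 71 = -8.
Column 4 has 23 + 14 + 14 + 2 + 12 − 8 = 57; the blank must be 63 − 57 = 6.
Row 6 has 14 + 11 − 1 + 6 + 7 + 8 = 45; the blank must be 63 − 45 = 18.

y = -8, c = 6, q = 18, d = 7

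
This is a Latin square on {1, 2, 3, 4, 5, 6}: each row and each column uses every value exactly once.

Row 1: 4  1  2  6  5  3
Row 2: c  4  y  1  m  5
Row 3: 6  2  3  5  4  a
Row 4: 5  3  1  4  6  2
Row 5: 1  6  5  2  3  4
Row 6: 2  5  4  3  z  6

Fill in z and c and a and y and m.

At (row 2, col 3): column 3 already has {1, 2, 3, 4, 5}, so the value is 6.
For row 6, column 5: row 6 already has {2, 3, 4, 5, 6}; that leaves 1.
Cell (2,5): column 5 already has {1, 3, 4, 5, 6} → 2.
Cell (2,1): row 2 already has {1, 2, 4, 5, 6} → 3.
Cell (3,6): row 3 already has {2, 3, 4, 5, 6} → 1.

z = 1, c = 3, a = 1, y = 6, m = 2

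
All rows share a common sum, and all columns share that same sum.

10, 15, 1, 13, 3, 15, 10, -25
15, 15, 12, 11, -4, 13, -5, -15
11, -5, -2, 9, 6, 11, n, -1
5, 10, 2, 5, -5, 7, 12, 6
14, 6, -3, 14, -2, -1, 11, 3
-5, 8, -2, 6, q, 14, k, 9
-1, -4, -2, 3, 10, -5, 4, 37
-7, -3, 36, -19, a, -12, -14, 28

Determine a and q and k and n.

a = 33, q = 1, k = 11, n = 13

Rows 1 and 2 both sum to 42, so that's the common total.
The known cells in row 8 total 9, leaving 42 − 9 = 33 for the blank.
The known cells in column 5 total 41, leaving 42 − 41 = 1 for the blank.
The known cells in row 3 total 29, leaving 42 − 29 = 13 for the blank.
The known cells in row 6 total 31, leaving 42 − 31 = 11 for the blank.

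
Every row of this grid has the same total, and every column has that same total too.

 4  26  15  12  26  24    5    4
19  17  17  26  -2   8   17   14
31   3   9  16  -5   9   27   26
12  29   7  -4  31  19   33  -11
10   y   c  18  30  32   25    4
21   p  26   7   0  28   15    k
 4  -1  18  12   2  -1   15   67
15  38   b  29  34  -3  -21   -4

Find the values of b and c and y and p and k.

Rows 1 and 2 both sum to 116, so that's the common total.
The known cells in column 8 total 100, leaving 116 − 100 = 16 for the blank.
The known cells in row 6 total 113, leaving 116 − 113 = 3 for the blank.
The known cells in row 8 total 88, leaving 116 − 88 = 28 for the blank.
The known cells in column 3 total 120, leaving 116 − 120 = -4 for the blank.
The known cells in row 5 total 115, leaving 116 − 115 = 1 for the blank.

b = 28, c = -4, y = 1, p = 3, k = 16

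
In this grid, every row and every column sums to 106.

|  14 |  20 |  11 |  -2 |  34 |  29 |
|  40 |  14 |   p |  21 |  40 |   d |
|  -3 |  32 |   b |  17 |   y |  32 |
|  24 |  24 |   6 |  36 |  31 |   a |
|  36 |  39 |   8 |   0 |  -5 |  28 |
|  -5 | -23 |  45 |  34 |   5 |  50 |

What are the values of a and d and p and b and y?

a = -15, d = -18, p = 9, b = 27, y = 1

Column 5 has 34 + 40 + 31 − 5 + 5 = 105; the blank must be 106 − 105 = 1.
Row 3 has -3 + 32 + 17 + 1 + 32 = 79; the blank must be 106 − 79 = 27.
Column 3 has 11 + 27 + 6 + 8 + 45 = 97; the blank must be 106 − 97 = 9.
Row 2 has 40 + 14 + 9 + 21 + 40 = 124; the blank must be 106 − 124 = -18.
Row 4 has 24 + 24 + 6 + 36 + 31 = 121; the blank must be 106 − 121 = -15.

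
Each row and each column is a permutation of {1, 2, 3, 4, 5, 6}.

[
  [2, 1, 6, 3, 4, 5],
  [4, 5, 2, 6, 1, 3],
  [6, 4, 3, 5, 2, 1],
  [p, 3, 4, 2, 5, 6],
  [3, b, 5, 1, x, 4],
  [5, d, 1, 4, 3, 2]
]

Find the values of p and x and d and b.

p = 1, x = 6, d = 6, b = 2

For row 5, column 5: column 5 already has {1, 2, 3, 4, 5}; that leaves 6.
For row 5, column 2: row 5 already has {1, 3, 4, 5, 6}; that leaves 2.
For row 6, column 2: row 6 already has {1, 2, 3, 4, 5}; that leaves 6.
For row 4, column 1: row 4 already has {2, 3, 4, 5, 6}; that leaves 1.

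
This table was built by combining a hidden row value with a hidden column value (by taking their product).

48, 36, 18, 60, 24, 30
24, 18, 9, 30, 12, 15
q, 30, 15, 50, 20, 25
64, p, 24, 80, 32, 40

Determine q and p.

Each row is a constant multiple of every other row — this is a multiplication table with the headers hidden.
Row 3 is 15/18 = 5/6 times row 1, so its entry in column 1 is 48 × 5/6 = 40.
Row 4 is 24/18 = 4/3 times row 1, so its entry in column 2 is 36 × 4/3 = 48.

q = 40, p = 48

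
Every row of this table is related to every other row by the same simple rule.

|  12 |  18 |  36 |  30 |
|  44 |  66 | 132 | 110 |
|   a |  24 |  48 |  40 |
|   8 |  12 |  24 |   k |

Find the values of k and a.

k = 20, a = 16

Each row is a constant multiple of every other row — this is a multiplication table with the headers hidden.
Row 4 is 12/18 = 2/3 times row 1, so its entry in column 4 is 30 × 2/3 = 20.
Row 3 is 24/18 = 4/3 times row 1, so its entry in column 1 is 12 × 4/3 = 16.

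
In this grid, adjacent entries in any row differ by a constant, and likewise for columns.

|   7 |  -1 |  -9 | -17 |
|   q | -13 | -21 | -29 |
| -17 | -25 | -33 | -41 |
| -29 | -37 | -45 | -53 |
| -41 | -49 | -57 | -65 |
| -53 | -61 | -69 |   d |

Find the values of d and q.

d = -77, q = -5

Along each row the entries change by -8 per step; down each column they change by -12.
Row 6: from -53 at column 1, stepping by -8 to column 4 gives -77.
Row 2: from -13 at column 2, stepping by -8 to column 1 gives -5.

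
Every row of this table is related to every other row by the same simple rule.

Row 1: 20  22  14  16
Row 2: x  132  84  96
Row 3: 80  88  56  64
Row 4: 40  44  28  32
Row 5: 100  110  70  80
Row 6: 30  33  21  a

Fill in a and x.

Each row is a constant multiple of every other row — this is a multiplication table with the headers hidden.
Row 6 is 21/14 = 3/2 times row 1, so its entry in column 4 is 16 × 3/2 = 24.
Row 2 is 84/14 = 6/1 times row 1, so its entry in column 1 is 20 × 6/1 = 120.

a = 24, x = 120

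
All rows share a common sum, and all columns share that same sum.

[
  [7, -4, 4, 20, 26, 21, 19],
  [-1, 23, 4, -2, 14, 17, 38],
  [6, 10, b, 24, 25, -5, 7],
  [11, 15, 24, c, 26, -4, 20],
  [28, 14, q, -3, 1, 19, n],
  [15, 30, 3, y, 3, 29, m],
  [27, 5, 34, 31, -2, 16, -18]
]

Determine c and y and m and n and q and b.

c = 1, y = 22, m = -9, n = 36, q = -2, b = 26

Rows 1 and 2 both sum to 93, so that's the common total.
Row 4 has 11 + 15 + 24 + 26 − 4 + 20 = 92; the blank must be 93 − 92 = 1.
Row 3 has 6 + 10 + 24 + 25 − 5 + 7 = 67; the blank must be 93 − 67 = 26.
Column 3 has 4 + 4 + 26 + 24 + 3 + 34 = 95; the blank must be 93 − 95 = -2.
Row 5 has 28 + 14 − 2 − 3 + 1 + 19 = 57; the blank must be 93 − 57 = 36.
Column 7 has 19 + 38 + 7 + 20 + 36 − 18 = 102; the blank must be 93 − 102 = -9.
Row 6 has 15 + 30 + 3 + 3 + 29 − 9 = 71; the blank must be 93 − 71 = 22.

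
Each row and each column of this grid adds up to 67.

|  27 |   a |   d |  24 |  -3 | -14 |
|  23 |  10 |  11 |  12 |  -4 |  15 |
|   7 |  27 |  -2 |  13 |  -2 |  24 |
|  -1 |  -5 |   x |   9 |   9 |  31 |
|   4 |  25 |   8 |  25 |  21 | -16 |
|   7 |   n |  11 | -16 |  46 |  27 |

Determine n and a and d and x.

Row 6: 7 + 11 − 16 + 46 + 27 = 75, so its missing entry is 67 − 75 = -8.
Column 2: 10 + 27 − 5 + 25 − 8 = 49, so its missing entry is 67 − 49 = 18.
Row 1: 27 + 18 + 24 − 3 − 14 = 52, so its missing entry is 67 − 52 = 15.
Row 4: -1 − 5 + 9 + 9 + 31 = 43, so its missing entry is 67 − 43 = 24.

n = -8, a = 18, d = 15, x = 24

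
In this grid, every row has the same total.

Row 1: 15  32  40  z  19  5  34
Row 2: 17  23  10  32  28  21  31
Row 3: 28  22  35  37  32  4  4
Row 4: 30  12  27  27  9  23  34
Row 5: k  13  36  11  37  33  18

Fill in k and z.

Row 2 sums to 162 and so does row 4; that's the common total.
In row 5 the known cells total 148, leaving 162 − 148 = 14.
In row 1 the known cells total 145, leaving 162 − 145 = 17.

k = 14, z = 17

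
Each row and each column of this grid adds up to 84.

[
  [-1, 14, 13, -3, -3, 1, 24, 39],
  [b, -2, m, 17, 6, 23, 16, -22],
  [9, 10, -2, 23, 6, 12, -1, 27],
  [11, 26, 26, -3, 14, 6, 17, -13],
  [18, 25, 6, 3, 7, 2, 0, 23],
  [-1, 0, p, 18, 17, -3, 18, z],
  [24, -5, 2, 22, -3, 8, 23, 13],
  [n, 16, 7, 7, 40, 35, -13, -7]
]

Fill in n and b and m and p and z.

Row 8 has 16 + 7 + 7 + 40 + 35 − 13 − 7 = 85; the blank must be 84 − 85 = -1.
Column 8 has 39 − 22 + 27 − 13 + 23 + 13 − 7 = 60; the blank must be 84 − 60 = 24.
Column 1 has -1 + 9 + 11 + 18 − 1 + 24 − 1 = 59; the blank must be 84 − 59 = 25.
Row 2 has 25 − 2 + 17 + 6 + 23 + 16 − 22 = 63; the blank must be 84 − 63 = 21.
Row 6 has -1 + 0 + 18 + 17 − 3 + 18 + 24 = 73; the blank must be 84 − 73 = 11.

n = -1, b = 25, m = 21, p = 11, z = 24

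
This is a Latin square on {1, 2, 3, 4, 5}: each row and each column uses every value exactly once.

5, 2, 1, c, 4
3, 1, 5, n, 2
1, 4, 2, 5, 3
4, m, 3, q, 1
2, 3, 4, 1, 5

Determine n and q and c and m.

At (row 4, col 2): column 2 already has {1, 2, 3, 4}, so the value is 5.
For row 1, column 4: row 1 already has {1, 2, 4, 5}; that leaves 3.
For row 2, column 4: row 2 already has {1, 2, 3, 5}; that leaves 4.
At (row 4, col 4): row 4 already has {1, 3, 4, 5}, so the value is 2.

n = 4, q = 2, c = 3, m = 5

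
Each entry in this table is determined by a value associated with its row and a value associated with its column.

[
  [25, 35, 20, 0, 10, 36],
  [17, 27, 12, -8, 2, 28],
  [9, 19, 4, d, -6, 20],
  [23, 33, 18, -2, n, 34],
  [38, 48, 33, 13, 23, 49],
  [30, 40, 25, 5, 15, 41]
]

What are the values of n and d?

The difference between any two rows is the same in every column — this is an addition table with the headers hidden.
Row 4 minus row 1 is 18 − 20 = -2, so its entry in column 5 is 10 + (-2) = 8.
Row 3 minus row 1 is 4 − 20 = -16, so its entry in column 4 is 0 + (-16) = -16.

n = 8, d = -16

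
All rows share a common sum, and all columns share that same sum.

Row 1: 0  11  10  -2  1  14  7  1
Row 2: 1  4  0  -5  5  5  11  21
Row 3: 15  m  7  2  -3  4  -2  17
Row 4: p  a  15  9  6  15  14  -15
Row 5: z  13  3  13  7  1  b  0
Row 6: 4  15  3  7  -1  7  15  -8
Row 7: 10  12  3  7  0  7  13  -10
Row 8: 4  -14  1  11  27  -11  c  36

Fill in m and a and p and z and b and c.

Rows 1 and 2 both sum to 42, so that's the common total.
Row 3: 15 + 7 + 2 − 3 + 4 − 2 + 17 = 40, so its missing entry is 42 − 40 = 2.
Column 2: 11 + 4 + 2 + 13 + 15 + 12 − 14 = 43, so its missing entry is 42 − 43 = -1.
Row 4: -1 + 15 + 9 + 6 + 15 + 14 − 15 = 43, so its missing entry is 42 − 43 = -1.
Column 1: 0 + 1 + 15 − 1 + 4 + 10 + 4 = 33, so its missing entry is 42 − 33 = 9.
Row 5: 9 + 13 + 3 + 13 + 7 + 1 + 0 = 46, so its missing entry is 42 − 46 = -4.
Row 8: 4 − 14 + 1 + 11 + 27 − 11 + 36 = 54, so its missing entry is 42 − 54 = -12.

m = 2, a = -1, p = -1, z = 9, b = -4, c = -12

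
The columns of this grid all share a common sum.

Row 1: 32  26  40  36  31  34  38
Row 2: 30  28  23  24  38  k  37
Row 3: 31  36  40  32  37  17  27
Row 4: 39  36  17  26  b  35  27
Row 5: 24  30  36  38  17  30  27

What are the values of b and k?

The complete columns each total 156.
Column 5 is missing 156 − 123 = 33 (since 31 + 38 + 37 + 17 = 123).
Column 6 is missing 156 − 116 = 40 (since 34 + 17 + 35 + 30 = 116).

b = 33, k = 40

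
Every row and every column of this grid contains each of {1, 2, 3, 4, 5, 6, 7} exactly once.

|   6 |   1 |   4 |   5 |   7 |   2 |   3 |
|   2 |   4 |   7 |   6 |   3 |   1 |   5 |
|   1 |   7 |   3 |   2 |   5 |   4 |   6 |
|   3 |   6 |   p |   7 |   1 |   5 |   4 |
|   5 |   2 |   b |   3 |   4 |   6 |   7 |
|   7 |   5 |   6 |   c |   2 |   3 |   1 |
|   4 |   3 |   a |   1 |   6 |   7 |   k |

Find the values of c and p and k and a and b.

At (row 6, col 4): row 6 already has {1, 2, 3, 5, 6, 7}, so the value is 4.
Cell (5,3): row 5 already has {2, 3, 4, 5, 6, 7} → 1.
At (row 7, col 7): column 7 already has {1, 3, 4, 5, 6, 7}, so the value is 2.
For row 7, column 3: row 7 already has {1, 2, 3, 4, 6, 7}; that leaves 5.
Cell (4,3): row 4 already has {1, 3, 4, 5, 6, 7} → 2.

c = 4, p = 2, k = 2, a = 5, b = 1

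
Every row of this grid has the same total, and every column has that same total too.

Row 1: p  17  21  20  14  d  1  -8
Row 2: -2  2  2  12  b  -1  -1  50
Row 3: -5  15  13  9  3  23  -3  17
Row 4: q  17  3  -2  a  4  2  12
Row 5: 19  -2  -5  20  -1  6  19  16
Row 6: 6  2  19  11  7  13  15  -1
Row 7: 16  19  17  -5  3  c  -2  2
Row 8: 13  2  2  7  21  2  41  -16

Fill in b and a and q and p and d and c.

Rows 3 and 5 both sum to 72, so that's the common total.
The known cells in row 7 total 50, leaving 72 − 50 = 22 for the blank.
The known cells in row 2 total 62, leaving 72 − 62 = 10 for the blank.
The known cells in column 5 total 57, leaving 72 − 57 = 15 for the blank.
The known cells in row 4 total 51, leaving 72 − 51 = 21 for the blank.
The known cells in column 1 total 68, leaving 72 − 68 = 4 for the blank.
The known cells in row 1 total 69, leaving 72 − 69 = 3 for the blank.

b = 10, a = 15, q = 21, p = 4, d = 3, c = 22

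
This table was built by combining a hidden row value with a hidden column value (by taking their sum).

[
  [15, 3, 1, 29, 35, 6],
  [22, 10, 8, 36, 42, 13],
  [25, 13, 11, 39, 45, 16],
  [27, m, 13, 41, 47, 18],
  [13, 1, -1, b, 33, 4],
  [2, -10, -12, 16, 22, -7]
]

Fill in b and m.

b = 27, m = 15

The difference between any two rows is the same in every column — this is an addition table with the headers hidden.
Row 5 minus row 1 is 4 − 6 = -2, so its entry in column 4 is 29 + (-2) = 27.
Row 4 minus row 1 is 18 − 6 = 12, so its entry in column 2 is 3 + 12 = 15.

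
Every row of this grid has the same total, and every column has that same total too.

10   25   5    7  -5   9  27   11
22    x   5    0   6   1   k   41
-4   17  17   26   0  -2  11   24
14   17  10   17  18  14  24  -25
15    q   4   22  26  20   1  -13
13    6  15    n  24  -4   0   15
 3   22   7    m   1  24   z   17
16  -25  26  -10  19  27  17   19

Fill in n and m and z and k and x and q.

Rows 1 and 3 both sum to 89, so that's the common total.
The known cells in row 6 total 69, leaving 89 − 69 = 20 for the blank.
The known cells in column 4 total 82, leaving 89 − 82 = 7 for the blank.
The known cells in row 7 total 81, leaving 89 − 81 = 8 for the blank.
The known cells in column 7 total 88, leaving 89 − 88 = 1 for the blank.
The known cells in row 2 total 76, leaving 89 − 76 = 13 for the blank.
The known cells in row 5 total 75, leaving 89 − 75 = 14 for the blank.

n = 20, m = 7, z = 8, k = 1, x = 13, q = 14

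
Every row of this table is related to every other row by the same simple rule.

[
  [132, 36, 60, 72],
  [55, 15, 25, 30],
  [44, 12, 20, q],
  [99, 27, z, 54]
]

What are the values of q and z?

q = 24, z = 45

Each row is a constant multiple of every other row — this is a multiplication table with the headers hidden.
Row 3 is 12/36 = 1/3 times row 1, so its entry in column 4 is 72 × 1/3 = 24.
Row 4 is 27/36 = 3/4 times row 1, so its entry in column 3 is 60 × 3/4 = 45.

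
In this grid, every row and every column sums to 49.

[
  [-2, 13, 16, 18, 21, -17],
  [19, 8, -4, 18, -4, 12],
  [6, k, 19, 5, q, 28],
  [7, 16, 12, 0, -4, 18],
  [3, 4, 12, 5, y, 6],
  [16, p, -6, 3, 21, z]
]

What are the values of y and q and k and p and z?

y = 19, q = -4, k = -5, p = 13, z = 2

Row 5 has 3 + 4 + 12 + 5 + 6 = 30; the blank must be 49 − 30 = 19.
Column 5 has 21 − 4 − 4 + 19 + 21 = 53; the blank must be 49 − 53 = -4.
Column 6 has -17 + 12 + 28 + 18 + 6 = 47; the blank must be 49 − 47 = 2.
Row 3 has 6 + 19 + 5 − 4 + 28 = 54; the blank must be 49 − 54 = -5.
Row 6 has 16 − 6 + 3 + 21 + 2 = 36; the blank must be 49 − 36 = 13.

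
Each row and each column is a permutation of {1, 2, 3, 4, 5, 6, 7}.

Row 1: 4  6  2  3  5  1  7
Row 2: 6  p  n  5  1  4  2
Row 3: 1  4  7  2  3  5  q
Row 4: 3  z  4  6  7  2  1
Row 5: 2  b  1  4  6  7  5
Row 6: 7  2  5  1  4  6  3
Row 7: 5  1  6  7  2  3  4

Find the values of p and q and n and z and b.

p = 7, q = 6, n = 3, z = 5, b = 3

For row 2, column 3: column 3 already has {1, 2, 4, 5, 6, 7}; that leaves 3.
At (row 4, col 2): row 4 already has {1, 2, 3, 4, 6, 7}, so the value is 5.
For row 2, column 2: row 2 already has {1, 2, 3, 4, 5, 6}; that leaves 7.
Cell (3,7): row 3 already has {1, 2, 3, 4, 5, 7} → 6.
For row 5, column 2: row 5 already has {1, 2, 4, 5, 6, 7}; that leaves 3.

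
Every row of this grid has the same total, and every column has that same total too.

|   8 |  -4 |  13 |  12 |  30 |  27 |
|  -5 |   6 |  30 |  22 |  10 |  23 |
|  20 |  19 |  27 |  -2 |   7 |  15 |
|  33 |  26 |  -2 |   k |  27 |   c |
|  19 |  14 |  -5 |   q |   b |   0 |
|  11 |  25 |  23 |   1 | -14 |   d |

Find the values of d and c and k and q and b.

Rows 1 and 2 both sum to 86, so that's the common total.
Column 5 has 30 + 10 + 7 + 27 − 14 = 60; the blank must be 86 − 60 = 26.
Row 6 has 11 + 25 + 23 + 1 − 14 = 46; the blank must be 86 − 46 = 40.
Row 5 has 19 + 14 − 5 + 26 + 0 = 54; the blank must be 86 − 54 = 32.
Column 4 has 12 + 22 − 2 + 32 + 1 = 65; the blank must be 86 − 65 = 21.
Row 4 has 33 + 26 − 2 + 21 + 27 = 105; the blank must be 86 − 105 = -19.

d = 40, c = -19, k = 21, q = 32, b = 26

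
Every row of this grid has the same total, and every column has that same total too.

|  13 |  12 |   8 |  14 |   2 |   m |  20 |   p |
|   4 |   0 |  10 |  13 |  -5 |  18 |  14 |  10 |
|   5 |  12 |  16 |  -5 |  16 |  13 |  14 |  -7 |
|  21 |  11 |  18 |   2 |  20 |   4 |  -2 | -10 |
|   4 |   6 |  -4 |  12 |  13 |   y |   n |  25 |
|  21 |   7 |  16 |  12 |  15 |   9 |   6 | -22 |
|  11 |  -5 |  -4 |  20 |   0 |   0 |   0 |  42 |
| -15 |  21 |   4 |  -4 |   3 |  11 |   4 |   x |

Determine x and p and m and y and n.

Rows 2 and 3 both sum to 64, so that's the common total.
Row 8 has -15 + 21 + 4 − 4 + 3 + 11 + 4 = 24; the blank must be 64 − 24 = 40.
Column 8 has 10 − 7 − 10 + 25 − 22 + 42 + 40 = 78; the blank must be 64 − 78 = -14.
Column 7 has 20 + 14 + 14 − 2 + 6 + 0 + 4 = 56; the blank must be 64 − 56 = 8.
Row 5 has 4 + 6 − 4 + 12 + 13 + 8 + 25 = 64; the blank must be 64 − 64 = 0.
Row 1 has 13 + 12 + 8 + 14 + 2 + 20 − 14 = 55; the blank must be 64 − 55 = 9.

x = 40, p = -14, m = 9, y = 0, n = 8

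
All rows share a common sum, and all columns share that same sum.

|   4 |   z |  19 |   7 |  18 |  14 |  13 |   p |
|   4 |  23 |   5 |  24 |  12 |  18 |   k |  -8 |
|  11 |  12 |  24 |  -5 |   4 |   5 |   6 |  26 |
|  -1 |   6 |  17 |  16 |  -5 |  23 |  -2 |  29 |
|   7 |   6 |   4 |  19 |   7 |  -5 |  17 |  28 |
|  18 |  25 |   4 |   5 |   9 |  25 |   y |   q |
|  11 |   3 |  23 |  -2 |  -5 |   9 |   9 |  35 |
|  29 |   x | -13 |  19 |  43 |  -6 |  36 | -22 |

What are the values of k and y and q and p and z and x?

k = 5, y = -1, q = -2, p = -3, z = 11, x = -3

Rows 3 and 4 both sum to 83, so that's the common total.
Row 8 has 29 − 13 + 19 + 43 − 6 + 36 − 22 = 86; the blank must be 83 − 86 = -3.
Column 2 has 23 + 12 + 6 + 6 + 25 + 3 − 3 = 72; the blank must be 83 − 72 = 11.
Row 1 has 4 + 11 + 19 + 7 + 18 + 14 + 13 = 86; the blank must be 83 − 86 = -3.
Column 8 has -3 − 8 + 26 + 29 + 28 + 35 − 22 = 85; the blank must be 83 − 85 = -2.
Row 6 has 18 + 25 + 4 + 5 + 9 + 25 − 2 = 84; the blank must be 83 − 84 = -1.
Row 2 has 4 + 23 + 5 + 24 + 12 + 18 − 8 = 78; the blank must be 83 − 78 = 5.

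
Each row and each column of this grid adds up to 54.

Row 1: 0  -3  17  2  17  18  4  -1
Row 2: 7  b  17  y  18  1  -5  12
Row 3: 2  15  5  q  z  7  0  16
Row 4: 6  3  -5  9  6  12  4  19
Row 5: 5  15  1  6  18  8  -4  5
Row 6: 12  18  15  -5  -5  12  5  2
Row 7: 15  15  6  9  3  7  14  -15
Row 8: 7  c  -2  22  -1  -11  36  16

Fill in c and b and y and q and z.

c = -13, b = 4, y = 0, q = 11, z = -2

Column 5 has 17 + 18 + 6 + 18 − 5 + 3 − 1 = 56; the blank must be 54 − 56 = -2.
Row 8 has 7 − 2 + 22 − 1 − 11 + 36 + 16 = 67; the blank must be 54 − 67 = -13.
Column 2 has -3 + 15 + 3 + 15 + 18 + 15 − 13 = 50; the blank must be 54 − 50 = 4.
Row 3 has 2 + 15 + 5 − 2 + 7 + 0 + 16 = 43; the blank must be 54 − 43 = 11.
Row 2 has 7 + 4 + 17 + 18 + 1 − 5 + 12 = 54; the blank must be 54 − 54 = 0.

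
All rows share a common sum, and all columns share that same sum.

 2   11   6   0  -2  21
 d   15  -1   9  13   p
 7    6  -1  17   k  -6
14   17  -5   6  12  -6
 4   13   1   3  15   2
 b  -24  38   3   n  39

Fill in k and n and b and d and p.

k = 15, n = -15, b = -3, d = 14, p = -12

Rows 1 and 4 both sum to 38, so that's the common total.
The known cells in row 3 total 23, leaving 38 − 23 = 15 for the blank.
The known cells in column 6 total 50, leaving 38 − 50 = -12 for the blank.
The known cells in column 5 total 53, leaving 38 − 53 = -15 for the blank.
The known cells in row 6 total 41, leaving 38 − 41 = -3 for the blank.
The known cells in row 2 total 24, leaving 38 − 24 = 14 for the blank.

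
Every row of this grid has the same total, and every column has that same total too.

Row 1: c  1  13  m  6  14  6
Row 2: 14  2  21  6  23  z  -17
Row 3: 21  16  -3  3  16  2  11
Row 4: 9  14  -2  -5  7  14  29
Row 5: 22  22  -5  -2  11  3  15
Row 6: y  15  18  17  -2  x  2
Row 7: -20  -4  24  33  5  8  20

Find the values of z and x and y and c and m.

Rows 3 and 4 both sum to 66, so that's the common total.
Row 2: 14 + 2 + 21 + 6 + 23 − 17 = 49, so its missing entry is 66 − 49 = 17.
Column 6: 14 + 17 + 2 + 14 + 3 + 8 = 58, so its missing entry is 66 − 58 = 8.
Column 4: 6 + 3 − 5 − 2 + 17 + 33 = 52, so its missing entry is 66 − 52 = 14.
Row 1: 1 + 13 + 14 + 6 + 14 + 6 = 54, so its missing entry is 66 − 54 = 12.
Row 6: 15 + 18 + 17 − 2 + 8 + 2 = 58, so its missing entry is 66 − 58 = 8.

z = 17, x = 8, y = 8, c = 12, m = 14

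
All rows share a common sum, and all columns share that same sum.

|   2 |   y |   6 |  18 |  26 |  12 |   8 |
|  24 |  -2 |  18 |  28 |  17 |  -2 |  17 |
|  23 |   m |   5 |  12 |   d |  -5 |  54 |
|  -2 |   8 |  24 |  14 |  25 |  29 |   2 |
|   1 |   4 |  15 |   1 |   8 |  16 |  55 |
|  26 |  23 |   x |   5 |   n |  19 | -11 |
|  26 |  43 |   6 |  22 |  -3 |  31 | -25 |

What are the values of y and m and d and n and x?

Rows 2 and 4 both sum to 100, so that's the common total.
Row 1: 2 + 6 + 18 + 26 + 12 + 8 = 72, so its missing entry is 100 − 72 = 28.
Column 2: 28 − 2 + 8 + 4 + 23 + 43 = 104, so its missing entry is 100 − 104 = -4.
Row 3: 23 − 4 + 5 + 12 − 5 + 54 = 85, so its missing entry is 100 − 85 = 15.
Column 5: 26 + 17 + 15 + 25 + 8 − 3 = 88, so its missing entry is 100 − 88 = 12.
Row 6: 26 + 23 + 5 + 12 + 19 − 11 = 74, so its missing entry is 100 − 74 = 26.

y = 28, m = -4, d = 15, n = 12, x = 26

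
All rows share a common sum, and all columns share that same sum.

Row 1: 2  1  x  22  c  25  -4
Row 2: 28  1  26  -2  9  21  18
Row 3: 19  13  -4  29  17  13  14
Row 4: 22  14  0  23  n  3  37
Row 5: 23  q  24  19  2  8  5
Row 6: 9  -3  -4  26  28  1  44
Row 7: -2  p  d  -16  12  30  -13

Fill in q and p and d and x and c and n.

q = 20, p = 55, d = 35, x = 24, c = 31, n = 2

Rows 2 and 3 both sum to 101, so that's the common total.
Row 4 has 22 + 14 + 0 + 23 + 3 + 37 = 99; the blank must be 101 − 99 = 2.
Column 5 has 9 + 17 + 2 + 2 + 28 + 12 = 70; the blank must be 101 − 70 = 31.
Row 1 has 2 + 1 + 22 + 31 + 25 − 4 = 77; the blank must be 101 − 77 = 24.
Column 3 has 24 + 26 − 4 + 0 + 24 − 4 = 66; the blank must be 101 − 66 = 35.
Row 7 has -2 + 35 − 16 + 12 + 30 − 13 = 46; the blank must be 101 − 46 = 55.
Row 5 has 23 + 24 + 19 + 2 + 8 + 5 = 81; the blank must be 101 − 81 = 20.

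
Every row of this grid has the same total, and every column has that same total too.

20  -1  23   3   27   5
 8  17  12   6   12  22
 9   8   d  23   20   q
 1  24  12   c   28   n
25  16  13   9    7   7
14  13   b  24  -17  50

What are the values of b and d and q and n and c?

Rows 1 and 2 both sum to 77, so that's the common total.
Column 4: 3 + 6 + 23 + 9 + 24 = 65, so its missing entry is 77 − 65 = 12.
Row 4: 1 + 24 + 12 + 12 + 28 = 77, so its missing entry is 77 − 77 = 0.
Column 6: 5 + 22 + 0 + 7 + 50 = 84, so its missing entry is 77 − 84 = -7.
Row 3: 9 + 8 + 23 + 20 − 7 = 53, so its missing entry is 77 − 53 = 24.
Row 6: 14 + 13 + 24 − 17 + 50 = 84, so its missing entry is 77 − 84 = -7.

b = -7, d = 24, q = -7, n = 0, c = 12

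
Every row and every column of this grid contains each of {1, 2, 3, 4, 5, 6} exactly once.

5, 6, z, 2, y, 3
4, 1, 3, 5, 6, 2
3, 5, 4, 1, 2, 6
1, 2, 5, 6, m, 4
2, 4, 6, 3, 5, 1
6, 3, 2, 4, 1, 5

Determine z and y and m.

z = 1, y = 4, m = 3

For row 1, column 3: column 3 already has {2, 3, 4, 5, 6}; that leaves 1.
At (row 1, col 5): row 1 already has {1, 2, 3, 5, 6}, so the value is 4.
At (row 4, col 5): row 4 already has {1, 2, 4, 5, 6}, so the value is 3.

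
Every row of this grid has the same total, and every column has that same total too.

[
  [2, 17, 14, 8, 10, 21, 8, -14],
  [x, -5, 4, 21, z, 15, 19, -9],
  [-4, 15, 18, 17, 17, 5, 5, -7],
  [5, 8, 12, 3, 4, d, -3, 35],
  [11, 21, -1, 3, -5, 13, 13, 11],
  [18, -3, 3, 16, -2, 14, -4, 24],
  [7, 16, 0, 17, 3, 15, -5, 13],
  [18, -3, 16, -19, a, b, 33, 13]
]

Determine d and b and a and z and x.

d = 2, b = -19, a = 27, z = 12, x = 9

Rows 1 and 3 both sum to 66, so that's the common total.
The known cells in column 1 total 57, leaving 66 − 57 = 9 for the blank.
The known cells in row 2 total 54, leaving 66 − 54 = 12 for the blank.
The known cells in column 5 total 39, leaving 66 − 39 = 27 for the blank.
The known cells in row 8 total 85, leaving 66 − 85 = -19 for the blank.
The known cells in row 4 total 64, leaving 66 − 64 = 2 for the blank.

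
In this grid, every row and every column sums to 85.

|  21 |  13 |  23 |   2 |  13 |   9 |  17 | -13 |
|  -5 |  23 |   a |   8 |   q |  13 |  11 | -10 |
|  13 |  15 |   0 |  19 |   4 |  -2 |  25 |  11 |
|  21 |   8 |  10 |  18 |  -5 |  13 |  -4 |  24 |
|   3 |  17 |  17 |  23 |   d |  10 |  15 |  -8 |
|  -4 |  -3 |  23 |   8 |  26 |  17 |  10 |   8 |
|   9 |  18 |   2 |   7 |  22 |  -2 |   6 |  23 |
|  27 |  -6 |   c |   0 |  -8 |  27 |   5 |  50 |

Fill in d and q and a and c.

Row 5 has 3 + 17 + 17 + 23 + 10 + 15 − 8 = 77; the blank must be 85 − 77 = 8.
Row 8 has 27 − 6 + 0 − 8 + 27 + 5 + 50 = 95; the blank must be 85 − 95 = -10.
Column 3 has 23 + 0 + 10 + 17 + 23 + 2 − 10 = 65; the blank must be 85 − 65 = 20.
Row 2 has -5 + 23 + 20 + 8 + 13 + 11 − 10 = 60; the blank must be 85 − 60 = 25.

d = 8, q = 25, a = 20, c = -10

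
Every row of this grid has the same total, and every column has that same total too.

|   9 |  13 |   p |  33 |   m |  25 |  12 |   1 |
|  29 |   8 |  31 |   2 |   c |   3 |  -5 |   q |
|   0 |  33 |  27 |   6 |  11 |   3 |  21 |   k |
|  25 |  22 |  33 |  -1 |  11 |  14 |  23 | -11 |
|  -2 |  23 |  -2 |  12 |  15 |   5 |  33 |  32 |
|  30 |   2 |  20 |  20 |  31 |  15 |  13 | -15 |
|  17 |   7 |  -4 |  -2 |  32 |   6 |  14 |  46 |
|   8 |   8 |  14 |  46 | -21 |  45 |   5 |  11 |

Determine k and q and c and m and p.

k = 15, q = 37, c = 11, m = 26, p = -3

Rows 4 and 5 both sum to 116, so that's the common total.
Row 3: 0 + 33 + 27 + 6 + 11 + 3 + 21 = 101, so its missing entry is 116 − 101 = 15.
Column 8: 1 + 15 − 11 + 32 − 15 + 46 + 11 = 79, so its missing entry is 116 − 79 = 37.
Row 2: 29 + 8 + 31 + 2 + 3 − 5 + 37 = 105, so its missing entry is 116 − 105 = 11.
Column 5: 11 + 11 + 11 + 15 + 31 + 32 − 21 = 90, so its missing entry is 116 − 90 = 26.
Row 1: 9 + 13 + 33 + 26 + 25 + 12 + 1 = 119, so its missing entry is 116 − 119 = -3.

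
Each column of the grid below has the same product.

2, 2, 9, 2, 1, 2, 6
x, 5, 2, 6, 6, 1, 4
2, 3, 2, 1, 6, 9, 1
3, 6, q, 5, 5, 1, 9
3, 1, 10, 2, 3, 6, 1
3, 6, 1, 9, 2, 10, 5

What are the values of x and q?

Columns 2 and 6 each multiply to 1080, so every column has product 1080.
Column 1: 2×2×3×3×3 = 108, so the missing entry is 1080 ÷ 108 = 10.
Column 3: 9×2×2×10×1 = 360, so the missing entry is 1080 ÷ 360 = 3.

x = 10, q = 3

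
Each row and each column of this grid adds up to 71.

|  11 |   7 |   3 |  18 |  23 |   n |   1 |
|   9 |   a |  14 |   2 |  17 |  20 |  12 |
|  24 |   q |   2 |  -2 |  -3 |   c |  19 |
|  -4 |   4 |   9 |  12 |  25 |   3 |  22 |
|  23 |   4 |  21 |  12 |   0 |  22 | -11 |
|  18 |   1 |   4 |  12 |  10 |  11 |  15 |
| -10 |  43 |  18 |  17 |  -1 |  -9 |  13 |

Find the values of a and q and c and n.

Row 2 has 9 + 14 + 2 + 17 + 20 + 12 = 74; the blank must be 71 − 74 = -3.
Column 2 has 7 − 3 + 4 + 4 + 1 + 43 = 56; the blank must be 71 − 56 = 15.
Row 3 has 24 + 15 + 2 − 2 − 3 + 19 = 55; the blank must be 71 − 55 = 16.
Row 1 has 11 + 7 + 3 + 18 + 23 + 1 = 63; the blank must be 71 − 63 = 8.

a = -3, q = 15, c = 16, n = 8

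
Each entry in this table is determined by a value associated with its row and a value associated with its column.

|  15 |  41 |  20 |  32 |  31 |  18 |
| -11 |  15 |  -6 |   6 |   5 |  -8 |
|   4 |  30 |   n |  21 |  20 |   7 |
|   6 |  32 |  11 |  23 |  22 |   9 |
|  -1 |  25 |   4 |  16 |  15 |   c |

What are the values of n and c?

n = 9, c = 2

The difference between any two rows is the same in every column — this is an addition table with the headers hidden.
Row 3 minus row 1 is 30 − 41 = -11, so its entry in column 3 is 20 + (-11) = 9.
Row 5 minus row 1 is 25 − 41 = -16, so its entry in column 6 is 18 + (-16) = 2.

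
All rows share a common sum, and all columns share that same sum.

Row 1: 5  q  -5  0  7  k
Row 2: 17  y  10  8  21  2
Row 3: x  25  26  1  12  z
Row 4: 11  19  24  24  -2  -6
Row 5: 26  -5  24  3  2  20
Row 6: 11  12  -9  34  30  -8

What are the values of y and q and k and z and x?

Rows 4 and 5 both sum to 70, so that's the common total.
Row 2: 17 + 10 + 8 + 21 + 2 = 58, so its missing entry is 70 − 58 = 12.
Column 2: 12 + 25 + 19 − 5 + 12 = 63, so its missing entry is 70 − 63 = 7.
Column 1: 5 + 17 + 11 + 26 + 11 = 70, so its missing entry is 70 − 70 = 0.
Row 1: 5 + 7 − 5 + 0 + 7 = 14, so its missing entry is 70 − 14 = 56.
Row 3: 0 + 25 + 26 + 1 + 12 = 64, so its missing entry is 70 − 64 = 6.

y = 12, q = 7, k = 56, z = 6, x = 0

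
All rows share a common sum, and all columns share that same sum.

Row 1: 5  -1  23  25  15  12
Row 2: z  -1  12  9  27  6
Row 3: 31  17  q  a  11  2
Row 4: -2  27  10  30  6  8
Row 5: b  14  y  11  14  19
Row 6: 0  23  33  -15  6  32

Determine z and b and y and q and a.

z = 26, b = 19, y = 2, q = -1, a = 19

Rows 1 and 4 both sum to 79, so that's the common total.
Column 4 has 25 + 9 + 30 + 11 − 15 = 60; the blank must be 79 − 60 = 19.
Row 3 has 31 + 17 + 19 + 11 + 2 = 80; the blank must be 79 − 80 = -1.
Column 3 has 23 + 12 − 1 + 10 + 33 = 77; the blank must be 79 − 77 = 2.
Row 5 has 14 + 2 + 11 + 14 + 19 = 60; the blank must be 79 − 60 = 19.
Row 2 has -1 + 12 + 9 + 27 + 6 = 53; the blank must be 79 − 53 = 26.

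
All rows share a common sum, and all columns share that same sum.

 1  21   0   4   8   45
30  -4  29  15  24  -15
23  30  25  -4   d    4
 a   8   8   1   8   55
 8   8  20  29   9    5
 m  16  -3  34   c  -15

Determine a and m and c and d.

a = -1, m = 18, c = 29, d = 1

Rows 1 and 2 both sum to 79, so that's the common total.
Row 3: 23 + 30 + 25 − 4 + 4 = 78, so its missing entry is 79 − 78 = 1.
Column 5: 8 + 24 + 1 + 8 + 9 = 50, so its missing entry is 79 − 50 = 29.
Row 6: 16 − 3 + 34 + 29 − 15 = 61, so its missing entry is 79 − 61 = 18.
Row 4: 8 + 8 + 1 + 8 + 55 = 80, so its missing entry is 79 − 80 = -1.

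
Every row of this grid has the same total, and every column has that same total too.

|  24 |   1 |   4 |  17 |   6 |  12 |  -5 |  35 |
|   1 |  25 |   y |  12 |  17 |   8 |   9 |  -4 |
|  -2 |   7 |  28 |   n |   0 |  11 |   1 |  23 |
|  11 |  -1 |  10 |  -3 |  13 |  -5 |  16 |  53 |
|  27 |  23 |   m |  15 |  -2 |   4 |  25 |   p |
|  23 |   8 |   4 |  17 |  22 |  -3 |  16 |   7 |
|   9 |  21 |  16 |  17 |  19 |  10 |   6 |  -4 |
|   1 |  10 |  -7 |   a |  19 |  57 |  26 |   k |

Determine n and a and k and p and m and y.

n = 26, a = -7, k = -5, p = -11, m = 13, y = 26

Rows 1 and 4 both sum to 94, so that's the common total.
The known cells in row 2 total 68, leaving 94 − 68 = 26 for the blank.
The known cells in column 3 total 81, leaving 94 − 81 = 13 for the blank.
The known cells in row 3 total 68, leaving 94 − 68 = 26 for the blank.
The known cells in column 4 total 101, leaving 94 − 101 = -7 for the blank.
The known cells in row 8 total 99, leaving 94 − 99 = -5 for the blank.
The known cells in row 5 total 105, leaving 94 − 105 = -11 for the blank.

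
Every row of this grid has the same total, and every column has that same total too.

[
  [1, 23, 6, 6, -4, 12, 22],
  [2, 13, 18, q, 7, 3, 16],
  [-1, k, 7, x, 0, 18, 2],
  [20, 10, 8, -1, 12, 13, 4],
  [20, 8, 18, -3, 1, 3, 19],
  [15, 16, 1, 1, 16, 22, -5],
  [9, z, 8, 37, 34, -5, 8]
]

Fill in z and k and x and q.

z = -25, k = 21, x = 19, q = 7

Rows 1 and 4 both sum to 66, so that's the common total.
The known cells in row 7 total 91, leaving 66 − 91 = -25 for the blank.
The known cells in row 2 total 59, leaving 66 − 59 = 7 for the blank.
The known cells in column 4 total 47, leaving 66 − 47 = 19 for the blank.
The known cells in row 3 total 45, leaving 66 − 45 = 21 for the blank.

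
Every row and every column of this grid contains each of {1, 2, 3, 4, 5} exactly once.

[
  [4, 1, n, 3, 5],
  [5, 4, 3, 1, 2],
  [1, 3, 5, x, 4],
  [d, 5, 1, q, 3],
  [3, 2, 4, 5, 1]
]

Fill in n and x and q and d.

Cell (3,4): row 3 already has {1, 3, 4, 5} → 2.
For row 1, column 3: row 1 already has {1, 3, 4, 5}; that leaves 2.
Cell (4,4): column 4 already has {1, 2, 3, 5} → 4.
For row 4, column 1: row 4 already has {1, 3, 4, 5}; that leaves 2.

n = 2, x = 2, q = 4, d = 2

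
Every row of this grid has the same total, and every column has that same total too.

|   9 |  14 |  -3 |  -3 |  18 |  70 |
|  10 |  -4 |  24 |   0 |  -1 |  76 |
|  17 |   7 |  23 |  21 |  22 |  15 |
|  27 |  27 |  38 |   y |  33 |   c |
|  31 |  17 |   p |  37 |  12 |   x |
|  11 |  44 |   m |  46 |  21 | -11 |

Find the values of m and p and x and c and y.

m = -6, p = 29, x = -21, c = -24, y = 4

Rows 1 and 2 both sum to 105, so that's the common total.
Column 4: -3 + 0 + 21 + 37 + 46 = 101, so its missing entry is 105 − 101 = 4.
Row 4: 27 + 27 + 38 + 4 + 33 = 129, so its missing entry is 105 − 129 = -24.
Column 6: 70 + 76 + 15 − 24 − 11 = 126, so its missing entry is 105 − 126 = -21.
Row 5: 31 + 17 + 37 + 12 − 21 = 76, so its missing entry is 105 − 76 = 29.
Row 6: 11 + 44 + 46 + 21 − 11 = 111, so its missing entry is 105 − 111 = -6.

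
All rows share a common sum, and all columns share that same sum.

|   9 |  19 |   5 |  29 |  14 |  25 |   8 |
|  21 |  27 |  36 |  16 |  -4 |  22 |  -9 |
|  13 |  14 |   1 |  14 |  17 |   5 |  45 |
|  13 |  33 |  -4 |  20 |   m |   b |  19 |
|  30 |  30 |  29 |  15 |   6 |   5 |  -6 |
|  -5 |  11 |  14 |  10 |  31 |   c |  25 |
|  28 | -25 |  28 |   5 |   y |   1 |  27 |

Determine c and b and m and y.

Rows 1 and 2 both sum to 109, so that's the common total.
The known cells in row 6 total 86, leaving 109 − 86 = 23 for the blank.
The known cells in row 7 total 64, leaving 109 − 64 = 45 for the blank.
The known cells in column 5 total 109, leaving 109 − 109 = 0 for the blank.
The known cells in row 4 total 81, leaving 109 − 81 = 28 for the blank.

c = 23, b = 28, m = 0, y = 45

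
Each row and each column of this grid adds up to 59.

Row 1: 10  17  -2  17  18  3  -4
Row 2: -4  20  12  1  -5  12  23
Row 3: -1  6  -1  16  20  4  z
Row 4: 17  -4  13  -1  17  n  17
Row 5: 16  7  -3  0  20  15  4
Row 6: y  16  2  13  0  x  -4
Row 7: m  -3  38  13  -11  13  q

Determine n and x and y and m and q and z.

n = 0, x = 12, y = 20, m = 1, q = 8, z = 15

Row 3: -1 + 6 − 1 + 16 + 20 + 4 = 44, so its missing entry is 59 − 44 = 15.
Column 7: -4 + 23 + 15 + 17 + 4 − 4 = 51, so its missing entry is 59 − 51 = 8.
Row 7: -3 + 38 + 13 − 11 + 13 + 8 = 58, so its missing entry is 59 − 58 = 1.
Column 1: 10 − 4 − 1 + 17 + 16 + 1 = 39, so its missing entry is 59 − 39 = 20.
Row 6: 20 + 16 + 2 + 13 + 0 − 4 = 47, so its missing entry is 59 − 47 = 12.
Row 4: 17 − 4 + 13 − 1 + 17 + 17 = 59, so its missing entry is 59 − 59 = 0.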